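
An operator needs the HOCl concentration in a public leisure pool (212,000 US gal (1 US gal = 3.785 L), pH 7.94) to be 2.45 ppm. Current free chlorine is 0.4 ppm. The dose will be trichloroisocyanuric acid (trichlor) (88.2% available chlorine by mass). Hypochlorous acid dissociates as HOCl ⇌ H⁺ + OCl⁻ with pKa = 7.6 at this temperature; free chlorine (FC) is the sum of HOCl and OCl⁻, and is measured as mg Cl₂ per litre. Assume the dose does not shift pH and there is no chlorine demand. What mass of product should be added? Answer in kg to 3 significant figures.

6.74 kg

Volume: 212,000 US gal × 3.785 L/gal = 802,420 L.
[OCl⁻]/[HOCl] = 10^(pH − pKa) = 10^(7.94 − 7.6) = 2.188; fraction as HOCl = 1/(1 + 2.188) = 0.3137.
Free chlorine required for 2.45 ppm HOCl: 2.45 / 0.3137 = 7.81 ppm.
FC to add: 7.81 − 0.4 = 7.41 mg/L as Cl₂.
Cl₂ equivalent: 7.41 mg/L × 802,420 L = 5946 g.
Product at 88.2% available Cl: 5946 / 0.882 = 6741 g.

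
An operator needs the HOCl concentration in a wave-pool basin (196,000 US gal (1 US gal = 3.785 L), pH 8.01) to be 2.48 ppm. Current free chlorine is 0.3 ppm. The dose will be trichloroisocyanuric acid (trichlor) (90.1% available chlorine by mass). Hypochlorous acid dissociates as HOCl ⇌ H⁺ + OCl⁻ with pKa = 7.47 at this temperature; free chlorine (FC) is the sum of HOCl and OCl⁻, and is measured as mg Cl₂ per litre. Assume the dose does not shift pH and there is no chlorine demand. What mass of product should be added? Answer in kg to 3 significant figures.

8.88 kg

Volume: 196,000 US gal × 3.785 L/gal = 741,860 L.
[OCl⁻]/[HOCl] = 10^(pH − pKa) = 10^(8.01 − 7.47) = 3.467; fraction as HOCl = 1/(1 + 3.467) = 0.2238.
Free chlorine required for 2.48 ppm HOCl: 2.48 / 0.2238 = 11.08 ppm.
FC to add: 11.08 − 0.3 = 10.78 mg/L as Cl₂.
Cl₂ equivalent: 10.78 mg/L × 741,860 L = 7997 g.
Product at 90.1% available Cl: 7997 / 0.901 = 8875 g.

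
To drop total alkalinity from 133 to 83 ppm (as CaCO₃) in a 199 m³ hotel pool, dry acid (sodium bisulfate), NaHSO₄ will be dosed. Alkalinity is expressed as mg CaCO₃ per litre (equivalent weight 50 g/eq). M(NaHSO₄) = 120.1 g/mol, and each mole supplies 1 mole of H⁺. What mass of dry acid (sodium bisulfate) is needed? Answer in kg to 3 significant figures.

23.9 kg

Volume: 199 m³ = 199,000 L.
Alkalinity to neutralize: (133 − 83) = 50 mg/L as CaCO₃ × 199,000 L = 9950 g as CaCO₃.
Equivalents of H⁺ required: 9950 ÷ 50 g/eq = 199 eq = 199 mol NaHSO₄.
Mass of NaHSO₄: 199 × 120.1 = 23,900 g.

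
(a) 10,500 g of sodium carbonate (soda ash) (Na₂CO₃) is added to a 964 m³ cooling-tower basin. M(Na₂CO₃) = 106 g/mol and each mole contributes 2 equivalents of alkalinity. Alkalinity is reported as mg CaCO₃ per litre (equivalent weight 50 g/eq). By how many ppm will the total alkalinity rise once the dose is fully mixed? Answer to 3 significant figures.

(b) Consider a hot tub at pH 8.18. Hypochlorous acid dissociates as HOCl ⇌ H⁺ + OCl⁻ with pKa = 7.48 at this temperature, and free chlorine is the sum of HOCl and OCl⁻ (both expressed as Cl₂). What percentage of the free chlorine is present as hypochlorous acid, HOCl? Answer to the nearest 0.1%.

(a) 10.3 ppm; (b) 16.6%

(a) Volume: 964 m³ = 964,000 L.
(a) Moles of Na₂CO₃: 10,500 g ÷ 106 g/mol = 99.06 mol → 198.1 eq of alkalinity.
(a) As CaCO₃: 198.1 eq × 50 g/eq = 9906 g.
(a) Rise: 9906 g / 964,000 L × 1000 = 10.28 mg/L.

(b) [OCl⁻]/[HOCl] = 10^(pH − pKa) = 10^(8.18 − 7.48) = 10^0.70 = 5.012.
(b) Fraction as HOCl = 1 / (1 + 5.012) = 0.1663.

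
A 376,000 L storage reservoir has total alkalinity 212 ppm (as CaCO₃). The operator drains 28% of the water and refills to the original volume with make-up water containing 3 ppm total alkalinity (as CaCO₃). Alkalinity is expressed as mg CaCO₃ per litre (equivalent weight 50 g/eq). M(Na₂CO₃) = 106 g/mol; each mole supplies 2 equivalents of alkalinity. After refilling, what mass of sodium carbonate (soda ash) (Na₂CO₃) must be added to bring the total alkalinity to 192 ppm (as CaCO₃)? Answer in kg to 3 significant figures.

After draining 28% and refilling: 212 × 0.72 + 3 × 0.28 = 153.48 ppm.
Deficit to target: 192 − 153.48 = 38.52 mg/L.
As CaCO₃: 38.52 mg/L × 376,000 L = 14,480 g; ÷ 50 g/eq ÷ 2 = 144.8 mol Na₂CO₃.
Mass: 144.8 × 106 = 15,350 g.

15.4 kg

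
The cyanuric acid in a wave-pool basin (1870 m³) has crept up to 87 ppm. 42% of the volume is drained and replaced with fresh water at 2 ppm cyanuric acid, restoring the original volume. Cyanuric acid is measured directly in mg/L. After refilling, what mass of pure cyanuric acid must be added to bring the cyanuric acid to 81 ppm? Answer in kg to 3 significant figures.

Volume: 1870 m³ = 1,870,000 L.
After draining 42% and refilling: 87 × 0.58 + 2 × 0.42 = 51.3 ppm.
Deficit to target: 81 − 51.3 = 29.7 mg/L.
Mass: 29.7 mg/L × 1,870,000 L = 55,540 g cyanuric acid.

55.5 kg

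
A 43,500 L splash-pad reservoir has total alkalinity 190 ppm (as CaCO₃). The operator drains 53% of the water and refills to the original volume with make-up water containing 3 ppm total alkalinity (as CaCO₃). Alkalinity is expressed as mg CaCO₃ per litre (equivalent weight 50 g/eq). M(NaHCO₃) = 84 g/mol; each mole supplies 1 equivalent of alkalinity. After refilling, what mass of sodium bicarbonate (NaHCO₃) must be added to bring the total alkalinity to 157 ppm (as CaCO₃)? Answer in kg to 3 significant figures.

After draining 53% and refilling: 190 × 0.47 + 3 × 0.53 = 90.89 ppm.
Deficit to target: 157 − 90.89 = 66.11 mg/L.
As CaCO₃: 66.11 mg/L × 43,500 L = 2876 g; ÷ 50 g/eq ÷ 1 = 57.52 mol NaHCO₃.
Mass: 57.52 × 84 = 4831 g.

4.83 kg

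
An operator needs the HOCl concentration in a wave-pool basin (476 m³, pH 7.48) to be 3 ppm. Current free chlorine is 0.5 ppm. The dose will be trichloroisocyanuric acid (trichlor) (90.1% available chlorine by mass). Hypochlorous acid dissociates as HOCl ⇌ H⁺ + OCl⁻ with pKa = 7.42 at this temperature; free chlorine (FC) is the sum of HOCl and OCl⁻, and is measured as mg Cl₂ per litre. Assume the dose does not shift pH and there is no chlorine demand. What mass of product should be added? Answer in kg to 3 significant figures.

3.14 kg

Volume: 476 m³ = 476,000 L.
[OCl⁻]/[HOCl] = 10^(pH − pKa) = 10^(7.48 − 7.42) = 1.148; fraction as HOCl = 1/(1 + 1.148) = 0.4655.
Free chlorine required for 3 ppm HOCl: 3 / 0.4655 = 6.444 ppm.
FC to add: 6.444 − 0.5 = 5.944 mg/L as Cl₂.
Cl₂ equivalent: 5.944 mg/L × 476,000 L = 2830 g.
Product at 90.1% available Cl: 2830 / 0.901 = 3140 g.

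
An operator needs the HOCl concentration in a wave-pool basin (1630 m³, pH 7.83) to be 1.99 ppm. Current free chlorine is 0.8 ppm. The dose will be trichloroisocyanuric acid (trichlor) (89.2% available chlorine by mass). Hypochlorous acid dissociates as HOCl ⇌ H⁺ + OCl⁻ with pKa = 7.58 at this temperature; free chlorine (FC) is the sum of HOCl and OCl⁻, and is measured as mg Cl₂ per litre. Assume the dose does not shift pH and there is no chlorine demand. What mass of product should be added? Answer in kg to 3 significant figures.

Volume: 1630 m³ = 1,630,000 L.
[OCl⁻]/[HOCl] = 10^(pH − pKa) = 10^(7.83 − 7.58) = 1.778; fraction as HOCl = 1/(1 + 1.778) = 0.3599.
Free chlorine required for 1.99 ppm HOCl: 1.99 / 0.3599 = 5.529 ppm.
FC to add: 5.529 − 0.8 = 4.729 mg/L as Cl₂.
Cl₂ equivalent: 4.729 mg/L × 1,630,000 L = 7708 g.
Product at 89.2% available Cl: 7708 / 0.892 = 8641 g.

8.64 kg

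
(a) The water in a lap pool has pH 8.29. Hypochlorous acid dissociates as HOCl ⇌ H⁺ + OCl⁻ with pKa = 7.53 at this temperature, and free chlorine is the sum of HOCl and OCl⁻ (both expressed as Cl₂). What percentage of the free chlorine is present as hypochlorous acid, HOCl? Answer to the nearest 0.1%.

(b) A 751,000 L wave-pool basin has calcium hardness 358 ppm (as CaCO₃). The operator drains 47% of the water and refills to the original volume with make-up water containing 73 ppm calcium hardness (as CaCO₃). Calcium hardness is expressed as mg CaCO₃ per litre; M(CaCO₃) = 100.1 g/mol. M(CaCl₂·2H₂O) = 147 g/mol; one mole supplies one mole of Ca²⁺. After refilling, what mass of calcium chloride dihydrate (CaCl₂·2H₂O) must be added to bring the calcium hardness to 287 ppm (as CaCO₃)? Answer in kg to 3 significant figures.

(a) [OCl⁻]/[HOCl] = 10^(pH − pKa) = 10^(8.29 − 7.53) = 10^0.76 = 5.754.
(a) Fraction as HOCl = 1 / (1 + 5.754) = 0.1481.

(b) After draining 47% and refilling: 358 × 0.53 + 73 × 0.47 = 224.05 ppm.
(b) Deficit to target: 287 − 224.05 = 62.95 mg/L.
(b) As CaCO₃: 62.95 mg/L × 751,000 L = 47,280 g; ÷ 100.1 = 472.3 mol Ca²⁺.
(b) Mass: 472.3 × 147 = 69,430 g.

(a) 14.8%; (b) 69.4 kg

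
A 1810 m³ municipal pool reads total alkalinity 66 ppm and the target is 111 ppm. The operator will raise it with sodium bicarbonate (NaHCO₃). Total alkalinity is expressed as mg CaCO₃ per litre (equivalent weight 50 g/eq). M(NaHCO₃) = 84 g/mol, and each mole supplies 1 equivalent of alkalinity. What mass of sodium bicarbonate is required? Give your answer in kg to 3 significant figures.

Volume: 1810 m³ = 1,810,000 L.
Alkalinity to add: (111 − 66) = 45 mg/L as CaCO₃ × 1,810,000 L = 81,450 g as CaCO₃.
Equivalents: 81,450 g ÷ 50 g/eq = 1629 eq.
NaHCO₃ supplies 1 eq per mole → 1629 mol.
Mass: 1629 mol × 84 g/mol = 136,800 g.

137 kg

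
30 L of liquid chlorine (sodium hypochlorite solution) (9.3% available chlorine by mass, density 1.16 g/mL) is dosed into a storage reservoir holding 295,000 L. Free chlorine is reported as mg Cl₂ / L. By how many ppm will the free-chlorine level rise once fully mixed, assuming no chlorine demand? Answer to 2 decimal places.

10.97 ppm

Mass of solution: 30 L × 1000 mL/L × 1.16 g/mL = 34,800 g.
Available chlorine delivered: 34,800 g × 0.093 = 3236 g as Cl₂.
Concentration rise: 3236 g / 295,000 L = 10.97 mg/L = 10.97 ppm.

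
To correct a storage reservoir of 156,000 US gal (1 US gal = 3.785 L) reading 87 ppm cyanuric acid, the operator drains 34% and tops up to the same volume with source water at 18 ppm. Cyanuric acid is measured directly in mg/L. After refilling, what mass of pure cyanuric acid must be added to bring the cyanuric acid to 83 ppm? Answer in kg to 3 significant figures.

11.5 kg

Volume: 156,000 US gal × 3.785 L/gal = 590,460 L.
After draining 34% and refilling: 87 × 0.66 + 18 × 0.34 = 63.54 ppm.
Deficit to target: 83 − 63.54 = 19.46 mg/L.
Mass: 19.46 mg/L × 590,460 L = 11,490 g cyanuric acid.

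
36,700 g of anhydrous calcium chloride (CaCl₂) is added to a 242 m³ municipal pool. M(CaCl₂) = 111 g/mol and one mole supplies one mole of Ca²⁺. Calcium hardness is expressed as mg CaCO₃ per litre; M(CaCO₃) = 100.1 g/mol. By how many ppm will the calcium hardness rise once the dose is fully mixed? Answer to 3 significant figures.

137 ppm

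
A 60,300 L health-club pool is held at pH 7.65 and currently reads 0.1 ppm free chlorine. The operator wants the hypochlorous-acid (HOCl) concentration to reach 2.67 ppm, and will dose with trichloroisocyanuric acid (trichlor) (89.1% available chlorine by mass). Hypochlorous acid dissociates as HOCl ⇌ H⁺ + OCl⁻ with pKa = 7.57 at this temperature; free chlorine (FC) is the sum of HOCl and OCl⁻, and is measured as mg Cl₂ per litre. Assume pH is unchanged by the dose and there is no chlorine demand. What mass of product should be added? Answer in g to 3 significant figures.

391 g

[OCl⁻]/[HOCl] = 10^(pH − pKa) = 10^(7.65 − 7.57) = 1.202; fraction as HOCl = 1/(1 + 1.202) = 0.4541.
Free chlorine required for 2.67 ppm HOCl: 2.67 / 0.4541 = 5.88 ppm.
FC to add: 5.88 − 0.1 = 5.78 mg/L as Cl₂.
Cl₂ equivalent: 5.78 mg/L × 60,300 L = 348.5 g.
Product at 89.1% available Cl: 348.5 / 0.891 = 391.2 g.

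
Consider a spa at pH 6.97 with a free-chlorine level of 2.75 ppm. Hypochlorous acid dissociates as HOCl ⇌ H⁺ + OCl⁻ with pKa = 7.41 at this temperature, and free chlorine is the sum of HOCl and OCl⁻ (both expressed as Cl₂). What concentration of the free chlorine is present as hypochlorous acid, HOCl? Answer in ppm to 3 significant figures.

[OCl⁻]/[HOCl] = 10^(pH − pKa) = 10^(6.97 − 7.41) = 10^-0.44 = 0.3631.
Fraction as HOCl = 1 / (1 + 0.3631) = 0.7336.
HOCl = 0.7336 × 2.75 ppm = 2.017 ppm.

2.02 ppm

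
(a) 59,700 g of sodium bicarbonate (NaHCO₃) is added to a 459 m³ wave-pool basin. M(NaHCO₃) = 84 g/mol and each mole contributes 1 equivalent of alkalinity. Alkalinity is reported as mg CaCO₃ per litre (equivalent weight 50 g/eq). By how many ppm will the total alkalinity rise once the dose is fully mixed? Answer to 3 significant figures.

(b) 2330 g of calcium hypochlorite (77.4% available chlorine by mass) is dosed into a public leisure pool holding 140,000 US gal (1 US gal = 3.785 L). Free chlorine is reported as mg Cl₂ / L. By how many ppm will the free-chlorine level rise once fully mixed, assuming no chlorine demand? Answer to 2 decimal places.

(a) 77.4 ppm; (b) 3.40 ppm

(a) Volume: 459 m³ = 459,000 L.
(a) Moles of NaHCO₃: 59,700 g ÷ 84 g/mol = 710.7 mol → 710.7 eq of alkalinity.
(a) As CaCO₃: 710.7 eq × 50 g/eq = 35,540 g.
(a) Rise: 35,540 g / 459,000 L × 1000 = 77.42 mg/L.

(b) Volume: 140,000 US gal × 3.785 L/gal = 529,900 L.
(b) Available chlorine delivered: 2330 g × 0.774 = 1803 g as Cl₂.
(b) Concentration rise: 1803 g / 529,900 L = 3.403 mg/L = 3.40 ppm.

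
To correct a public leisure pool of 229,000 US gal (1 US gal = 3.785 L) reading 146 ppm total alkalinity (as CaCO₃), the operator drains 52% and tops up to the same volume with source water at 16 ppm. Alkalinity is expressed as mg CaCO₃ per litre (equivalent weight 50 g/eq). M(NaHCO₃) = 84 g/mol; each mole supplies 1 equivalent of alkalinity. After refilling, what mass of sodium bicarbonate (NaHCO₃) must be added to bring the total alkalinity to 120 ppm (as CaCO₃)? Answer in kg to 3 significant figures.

60.6 kg

Volume: 229,000 US gal × 3.785 L/gal = 866,765 L.
After draining 52% and refilling: 146 × 0.48 + 16 × 0.52 = 78.4 ppm.
Deficit to target: 120 − 78.4 = 41.6 mg/L.
As CaCO₃: 41.6 mg/L × 866,765 L = 36,060 g; ÷ 50 g/eq ÷ 1 = 721.1 mol NaHCO₃.
Mass: 721.1 × 84 = 60,580 g.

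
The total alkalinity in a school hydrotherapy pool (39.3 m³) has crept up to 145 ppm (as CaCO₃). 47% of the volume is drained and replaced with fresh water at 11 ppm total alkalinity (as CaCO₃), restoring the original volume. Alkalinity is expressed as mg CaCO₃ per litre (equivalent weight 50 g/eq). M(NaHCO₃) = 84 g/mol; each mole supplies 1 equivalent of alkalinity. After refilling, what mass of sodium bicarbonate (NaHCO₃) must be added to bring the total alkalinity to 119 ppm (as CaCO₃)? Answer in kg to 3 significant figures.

2.44 kg

Volume: 39.3 m³ = 39,300 L.
After draining 47% and refilling: 145 × 0.53 + 11 × 0.47 = 82.02 ppm.
Deficit to target: 119 − 82.02 = 36.98 mg/L.
As CaCO₃: 36.98 mg/L × 39,300 L = 1453 g; ÷ 50 g/eq ÷ 1 = 29.07 mol NaHCO₃.
Mass: 29.07 × 84 = 2442 g.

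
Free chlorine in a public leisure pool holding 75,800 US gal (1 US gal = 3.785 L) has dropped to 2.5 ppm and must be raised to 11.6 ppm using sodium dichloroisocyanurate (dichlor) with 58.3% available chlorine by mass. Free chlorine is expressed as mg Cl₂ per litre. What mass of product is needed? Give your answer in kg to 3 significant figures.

4.48 kg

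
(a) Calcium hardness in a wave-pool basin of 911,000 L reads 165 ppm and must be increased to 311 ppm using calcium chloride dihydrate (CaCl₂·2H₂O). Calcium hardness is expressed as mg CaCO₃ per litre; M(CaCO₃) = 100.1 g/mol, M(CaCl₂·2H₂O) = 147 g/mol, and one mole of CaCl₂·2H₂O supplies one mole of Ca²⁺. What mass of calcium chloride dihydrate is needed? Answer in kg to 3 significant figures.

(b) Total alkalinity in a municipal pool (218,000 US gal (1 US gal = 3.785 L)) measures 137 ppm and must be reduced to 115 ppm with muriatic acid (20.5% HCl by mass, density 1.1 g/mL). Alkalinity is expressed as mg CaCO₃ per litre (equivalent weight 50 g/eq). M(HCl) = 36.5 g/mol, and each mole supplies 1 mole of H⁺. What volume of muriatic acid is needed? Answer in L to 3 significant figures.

(a) 195 kg; (b) 58.8 L

(a) Hardness to add: (311 − 165) = 146 mg/L as CaCO₃ × 911,000 L = 133,000 g as CaCO₃.
(a) Moles of Ca²⁺ (1 mol Ca²⁺ ≡ 1 mol CaCO₃): 133,000 / 100.1 g/mol = 1329 mol.
(a) Mass of CaCl₂·2H₂O: 1329 × 147 = 195,300 g.

(b) Volume: 218,000 US gal × 3.785 L/gal = 825,130 L.
(b) Alkalinity to neutralize: (137 − 115) = 22 mg/L as CaCO₃ × 825,130 L = 18,150 g as CaCO₃.
(b) Equivalents of H⁺ required: 18,150 ÷ 50 g/eq = 363.1 eq = 363.1 mol HCl.
(b) Mass of HCl: 363.1 × 36.5 = 13,250 g.
(b) Mass of 20.5% solution: 13,250 / 0.205 = 64,640 g.
(b) Volume: 64,640 g ÷ 1.1 g/mL = 58,770 mL.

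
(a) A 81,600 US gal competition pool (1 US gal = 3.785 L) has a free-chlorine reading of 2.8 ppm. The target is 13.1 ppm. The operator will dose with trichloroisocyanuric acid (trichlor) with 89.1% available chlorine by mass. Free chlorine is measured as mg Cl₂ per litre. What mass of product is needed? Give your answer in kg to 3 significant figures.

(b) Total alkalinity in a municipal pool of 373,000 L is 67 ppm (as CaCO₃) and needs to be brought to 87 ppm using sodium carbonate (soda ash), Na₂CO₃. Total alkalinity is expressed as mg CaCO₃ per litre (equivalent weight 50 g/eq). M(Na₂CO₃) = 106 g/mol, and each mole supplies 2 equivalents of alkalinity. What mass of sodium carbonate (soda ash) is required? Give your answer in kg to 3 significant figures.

(a) 3.57 kg; (b) 7.91 kg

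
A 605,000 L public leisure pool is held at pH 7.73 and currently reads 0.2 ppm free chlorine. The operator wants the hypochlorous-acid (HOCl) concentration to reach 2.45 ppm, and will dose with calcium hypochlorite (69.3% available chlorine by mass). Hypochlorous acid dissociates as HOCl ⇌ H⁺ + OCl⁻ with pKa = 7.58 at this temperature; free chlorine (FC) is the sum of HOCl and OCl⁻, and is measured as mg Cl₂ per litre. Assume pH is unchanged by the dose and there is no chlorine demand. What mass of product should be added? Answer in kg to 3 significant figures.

[OCl⁻]/[HOCl] = 10^(pH − pKa) = 10^(7.73 − 7.58) = 1.413; fraction as HOCl = 1/(1 + 1.413) = 0.4145.
Free chlorine required for 2.45 ppm HOCl: 2.45 / 0.4145 = 5.911 ppm.
FC to add: 5.911 − 0.2 = 5.711 mg/L as Cl₂.
Cl₂ equivalent: 5.711 mg/L × 605,000 L = 3455 g.
Product at 69.3% available Cl: 3455 / 0.693 = 4986 g.

4.99 kg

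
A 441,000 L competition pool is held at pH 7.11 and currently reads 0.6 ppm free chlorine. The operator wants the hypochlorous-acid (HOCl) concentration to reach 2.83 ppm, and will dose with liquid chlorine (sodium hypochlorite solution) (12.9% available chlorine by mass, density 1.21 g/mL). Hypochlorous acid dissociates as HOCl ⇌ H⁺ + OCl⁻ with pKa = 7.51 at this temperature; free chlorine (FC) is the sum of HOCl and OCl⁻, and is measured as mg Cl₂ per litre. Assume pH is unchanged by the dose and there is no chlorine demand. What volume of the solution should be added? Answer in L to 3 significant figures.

9.48 L

[OCl⁻]/[HOCl] = 10^(pH − pKa) = 10^(7.11 − 7.51) = 0.3981; fraction as HOCl = 1/(1 + 0.3981) = 0.7153.
Free chlorine required for 2.83 ppm HOCl: 2.83 / 0.7153 = 3.957 ppm.
FC to add: 3.957 − 0.6 = 3.357 mg/L as Cl₂.
Cl₂ equivalent: 3.357 mg/L × 441,000 L = 1480 g.
Product at 12.9% available Cl: 1480 / 0.129 = 11,480 g.
Volume: 11,480 g ÷ 1.21 g/mL = 9484 mL.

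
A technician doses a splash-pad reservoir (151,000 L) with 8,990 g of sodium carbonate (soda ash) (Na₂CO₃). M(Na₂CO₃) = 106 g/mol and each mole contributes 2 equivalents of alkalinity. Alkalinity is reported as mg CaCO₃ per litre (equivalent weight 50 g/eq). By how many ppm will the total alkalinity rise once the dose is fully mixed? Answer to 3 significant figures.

56.2 ppm

Moles of Na₂CO₃: 8,990 g ÷ 106 g/mol = 84.81 mol → 169.6 eq of alkalinity.
As CaCO₃: 169.6 eq × 50 g/eq = 8481 g.
Rise: 8481 g / 151,000 L × 1000 = 56.17 mg/L.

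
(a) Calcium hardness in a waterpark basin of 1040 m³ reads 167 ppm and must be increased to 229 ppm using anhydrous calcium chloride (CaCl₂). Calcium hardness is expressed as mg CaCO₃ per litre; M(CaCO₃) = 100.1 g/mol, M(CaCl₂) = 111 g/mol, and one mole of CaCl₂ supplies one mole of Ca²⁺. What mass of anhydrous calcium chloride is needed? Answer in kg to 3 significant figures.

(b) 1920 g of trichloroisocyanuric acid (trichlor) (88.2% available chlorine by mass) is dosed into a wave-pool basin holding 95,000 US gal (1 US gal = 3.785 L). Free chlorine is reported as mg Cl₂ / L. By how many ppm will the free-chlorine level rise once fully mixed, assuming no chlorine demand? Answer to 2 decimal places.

(a) 71.5 kg; (b) 4.71 ppm

(a) Volume: 1040 m³ = 1,040,000 L.
(a) Hardness to add: (229 − 167) = 62 mg/L as CaCO₃ × 1,040,000 L = 64,480 g as CaCO₃.
(a) Moles of Ca²⁺ (1 mol Ca²⁺ ≡ 1 mol CaCO₃): 64,480 / 100.1 g/mol = 644.2 mol.
(a) Mass of CaCl₂: 644.2 × 111 = 71,500 g.

(b) Volume: 95,000 US gal × 3.785 L/gal = 359,575 L.
(b) Available chlorine delivered: 1920 g × 0.882 = 1693 g as Cl₂.
(b) Concentration rise: 1693 g / 359,575 L = 4.71 mg/L = 4.71 ppm.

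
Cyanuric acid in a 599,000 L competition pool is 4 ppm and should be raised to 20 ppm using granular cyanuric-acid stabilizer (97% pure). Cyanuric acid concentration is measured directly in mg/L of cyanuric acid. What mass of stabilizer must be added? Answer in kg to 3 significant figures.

9.88 kg

CYA to add: (20 − 4) = 16 mg/L × 599,000 L = 9584 g cyanuric acid.
At 97% purity: 9584 / 0.97 = 9880 g product.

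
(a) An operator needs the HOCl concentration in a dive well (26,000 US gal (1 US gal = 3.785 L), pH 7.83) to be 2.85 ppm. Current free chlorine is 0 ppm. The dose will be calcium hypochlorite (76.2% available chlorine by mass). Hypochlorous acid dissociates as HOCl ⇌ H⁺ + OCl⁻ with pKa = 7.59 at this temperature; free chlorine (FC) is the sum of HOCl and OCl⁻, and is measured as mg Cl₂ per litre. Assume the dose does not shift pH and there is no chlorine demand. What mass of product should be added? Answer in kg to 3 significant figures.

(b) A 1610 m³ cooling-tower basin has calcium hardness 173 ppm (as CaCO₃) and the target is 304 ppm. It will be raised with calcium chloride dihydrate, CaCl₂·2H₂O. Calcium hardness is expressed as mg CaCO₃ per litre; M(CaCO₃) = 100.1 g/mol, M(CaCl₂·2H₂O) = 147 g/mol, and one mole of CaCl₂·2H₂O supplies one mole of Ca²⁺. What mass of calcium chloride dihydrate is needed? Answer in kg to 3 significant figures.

(a) Volume: 26,000 US gal × 3.785 L/gal = 98,410 L.
(a) [OCl⁻]/[HOCl] = 10^(pH − pKa) = 10^(7.83 − 7.59) = 1.738; fraction as HOCl = 1/(1 + 1.738) = 0.3653.
(a) Free chlorine required for 2.85 ppm HOCl: 2.85 / 0.3653 = 7.803 ppm.
(a) FC to add: 7.803 − 0 = 7.803 mg/L as Cl₂.
(a) Cl₂ equivalent: 7.803 mg/L × 98,410 L = 767.9 g.
(a) Product at 76.2% available Cl: 767.9 / 0.762 = 1008 g.

(b) Volume: 1610 m³ = 1,610,000 L.
(b) Hardness to add: (304 − 173) = 131 mg/L as CaCO₃ × 1,610,000 L = 210,900 g as CaCO₃.
(b) Moles of Ca²⁺ (1 mol Ca²⁺ ≡ 1 mol CaCO₃): 210,900 / 100.1 g/mol = 2107 mol.
(b) Mass of CaCl₂·2H₂O: 2107 × 147 = 309,700 g.

(a) 1.01 kg; (b) 310 kg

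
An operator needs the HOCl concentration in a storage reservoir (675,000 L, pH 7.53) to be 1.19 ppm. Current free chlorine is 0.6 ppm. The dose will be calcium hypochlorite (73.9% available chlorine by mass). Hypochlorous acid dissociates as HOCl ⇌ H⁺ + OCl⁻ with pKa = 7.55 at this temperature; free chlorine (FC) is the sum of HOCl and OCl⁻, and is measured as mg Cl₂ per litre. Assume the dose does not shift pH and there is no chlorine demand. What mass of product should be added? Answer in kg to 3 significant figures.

1.58 kg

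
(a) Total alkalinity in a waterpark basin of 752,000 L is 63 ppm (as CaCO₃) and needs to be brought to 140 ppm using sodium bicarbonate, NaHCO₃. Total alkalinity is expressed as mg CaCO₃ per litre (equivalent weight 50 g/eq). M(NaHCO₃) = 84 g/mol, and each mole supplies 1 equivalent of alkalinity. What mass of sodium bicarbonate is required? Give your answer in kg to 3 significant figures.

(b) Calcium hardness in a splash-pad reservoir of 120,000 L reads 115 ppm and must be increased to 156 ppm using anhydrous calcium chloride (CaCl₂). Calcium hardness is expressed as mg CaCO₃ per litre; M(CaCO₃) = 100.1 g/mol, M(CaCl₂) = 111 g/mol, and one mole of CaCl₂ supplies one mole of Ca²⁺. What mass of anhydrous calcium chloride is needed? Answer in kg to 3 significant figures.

(a) Alkalinity to add: (140 − 63) = 77 mg/L as CaCO₃ × 752,000 L = 57,900 g as CaCO₃.
(a) Equivalents: 57,900 g ÷ 50 g/eq = 1158 eq.
(a) NaHCO₃ supplies 1 eq per mole → 1158 mol.
(a) Mass: 1158 mol × 84 g/mol = 97,280 g.

(b) Hardness to add: (156 − 115) = 41 mg/L as CaCO₃ × 120,000 L = 4920 g as CaCO₃.
(b) Moles of Ca²⁺ (1 mol Ca²⁺ ≡ 1 mol CaCO₃): 4920 / 100.1 g/mol = 49.15 mol.
(b) Mass of CaCl₂: 49.15 × 111 = 5456 g.

(a) 97.3 kg; (b) 5.46 kg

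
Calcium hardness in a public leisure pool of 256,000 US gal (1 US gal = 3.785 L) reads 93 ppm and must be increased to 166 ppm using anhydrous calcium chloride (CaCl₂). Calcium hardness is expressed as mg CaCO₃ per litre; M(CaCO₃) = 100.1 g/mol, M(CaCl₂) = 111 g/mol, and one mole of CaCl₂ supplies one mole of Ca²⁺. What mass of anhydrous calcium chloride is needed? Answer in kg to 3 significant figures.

78.4 kg

Volume: 256,000 US gal × 3.785 L/gal = 968,960 L.
Hardness to add: (166 − 93) = 73 mg/L as CaCO₃ × 968,960 L = 70,730 g as CaCO₃.
Moles of Ca²⁺ (1 mol Ca²⁺ ≡ 1 mol CaCO₃): 70,730 / 100.1 g/mol = 706.6 mol.
Mass of CaCl₂: 706.6 × 111 = 78,440 g.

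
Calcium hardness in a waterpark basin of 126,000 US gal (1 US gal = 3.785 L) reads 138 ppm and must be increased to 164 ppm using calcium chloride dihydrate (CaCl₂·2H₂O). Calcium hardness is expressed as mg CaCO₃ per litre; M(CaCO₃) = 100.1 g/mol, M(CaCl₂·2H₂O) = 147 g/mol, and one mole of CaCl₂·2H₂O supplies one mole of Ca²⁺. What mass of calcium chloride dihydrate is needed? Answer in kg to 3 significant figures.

Volume: 126,000 US gal × 3.785 L/gal = 476,910 L.
Hardness to add: (164 − 138) = 26 mg/L as CaCO₃ × 476,910 L = 12,400 g as CaCO₃.
Moles of Ca²⁺ (1 mol Ca²⁺ ≡ 1 mol CaCO₃): 12,400 / 100.1 g/mol = 123.9 mol.
Mass of CaCl₂·2H₂O: 123.9 × 147 = 18,210 g.

18.2 kg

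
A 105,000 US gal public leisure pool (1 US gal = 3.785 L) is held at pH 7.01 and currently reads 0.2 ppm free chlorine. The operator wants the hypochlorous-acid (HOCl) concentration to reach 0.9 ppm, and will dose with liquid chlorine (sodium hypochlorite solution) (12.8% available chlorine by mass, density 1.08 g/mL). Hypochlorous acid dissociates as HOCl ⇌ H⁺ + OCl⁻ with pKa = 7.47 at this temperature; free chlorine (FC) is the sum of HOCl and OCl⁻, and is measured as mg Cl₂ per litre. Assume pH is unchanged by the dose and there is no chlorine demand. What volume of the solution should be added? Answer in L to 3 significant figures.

Volume: 105,000 US gal × 3.785 L/gal = 397,425 L.
[OCl⁻]/[HOCl] = 10^(pH − pKa) = 10^(7.01 − 7.47) = 0.3467; fraction as HOCl = 1/(1 + 0.3467) = 0.7425.
Free chlorine required for 0.9 ppm HOCl: 0.9 / 0.7425 = 1.212 ppm.
FC to add: 1.212 − 0.2 = 1.012 mg/L as Cl₂.
Cl₂ equivalent: 1.012 mg/L × 397,425 L = 402.2 g.
Product at 12.8% available Cl: 402.2 / 0.128 = 3142 g.
Volume: 3142 g ÷ 1.08 g/mL = 2910 mL.

2.91 L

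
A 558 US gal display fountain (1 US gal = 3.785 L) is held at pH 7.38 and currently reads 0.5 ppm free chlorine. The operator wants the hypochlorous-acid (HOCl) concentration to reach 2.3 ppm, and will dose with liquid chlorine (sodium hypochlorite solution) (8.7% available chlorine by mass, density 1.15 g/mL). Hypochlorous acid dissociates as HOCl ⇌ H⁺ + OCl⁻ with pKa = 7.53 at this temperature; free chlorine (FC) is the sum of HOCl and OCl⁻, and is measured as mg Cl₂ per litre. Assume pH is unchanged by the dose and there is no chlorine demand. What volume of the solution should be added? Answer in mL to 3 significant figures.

Volume: 558 US gal × 3.785 L/gal = 2,112 L.
[OCl⁻]/[HOCl] = 10^(pH − pKa) = 10^(7.38 − 7.53) = 0.7079; fraction as HOCl = 1/(1 + 0.7079) = 0.5855.
Free chlorine required for 2.3 ppm HOCl: 2.3 / 0.5855 = 3.928 ppm.
FC to add: 3.928 − 0.5 = 3.428 mg/L as Cl₂.
Cl₂ equivalent: 3.428 mg/L × 2,112 L = 7.241 g.
Product at 8.7% available Cl: 7.241 / 0.087 = 83.23 g.
Volume: 83.23 g ÷ 1.15 g/mL = 72.37 mL.

72.4 mL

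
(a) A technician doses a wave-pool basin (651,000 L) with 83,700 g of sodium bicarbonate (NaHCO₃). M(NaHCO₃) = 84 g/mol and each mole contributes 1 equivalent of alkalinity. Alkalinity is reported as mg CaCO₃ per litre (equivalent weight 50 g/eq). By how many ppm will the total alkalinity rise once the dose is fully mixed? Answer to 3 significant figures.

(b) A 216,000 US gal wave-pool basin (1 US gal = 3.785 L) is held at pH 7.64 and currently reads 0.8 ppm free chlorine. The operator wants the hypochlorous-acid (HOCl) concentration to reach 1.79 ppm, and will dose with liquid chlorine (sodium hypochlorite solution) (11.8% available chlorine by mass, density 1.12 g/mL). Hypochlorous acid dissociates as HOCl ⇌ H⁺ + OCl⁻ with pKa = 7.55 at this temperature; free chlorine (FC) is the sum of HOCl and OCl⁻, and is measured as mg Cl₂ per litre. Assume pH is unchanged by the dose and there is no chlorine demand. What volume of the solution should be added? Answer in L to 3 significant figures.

(a) Moles of NaHCO₃: 83,700 g ÷ 84 g/mol = 996.4 mol → 996.4 eq of alkalinity.
(a) As CaCO₃: 996.4 eq × 50 g/eq = 49,820 g.
(a) Rise: 49,820 g / 651,000 L × 1000 = 76.53 mg/L.

(b) Volume: 216,000 US gal × 3.785 L/gal = 817,560 L.
(b) [OCl⁻]/[HOCl] = 10^(pH − pKa) = 10^(7.64 − 7.55) = 1.23; fraction as HOCl = 1/(1 + 1.23) = 0.4484.
(b) Free chlorine required for 1.79 ppm HOCl: 1.79 / 0.4484 = 3.992 ppm.
(b) FC to add: 3.992 − 0.8 = 3.192 mg/L as Cl₂.
(b) Cl₂ equivalent: 3.192 mg/L × 817,560 L = 2610 g.
(b) Product at 11.8% available Cl: 2610 / 0.118 = 22,120 g.
(b) Volume: 22,120 g ÷ 1.12 g/mL = 19,750 mL.

(a) 76.5 ppm; (b) 19.7 L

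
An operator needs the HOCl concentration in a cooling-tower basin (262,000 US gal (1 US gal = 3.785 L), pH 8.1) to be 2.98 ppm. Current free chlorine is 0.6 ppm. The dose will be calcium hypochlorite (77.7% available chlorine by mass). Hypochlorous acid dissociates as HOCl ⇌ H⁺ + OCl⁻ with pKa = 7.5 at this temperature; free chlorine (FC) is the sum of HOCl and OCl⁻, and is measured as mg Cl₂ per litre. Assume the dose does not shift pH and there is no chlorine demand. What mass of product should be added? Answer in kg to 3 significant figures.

18.2 kg

Volume: 262,000 US gal × 3.785 L/gal = 991,670 L.
[OCl⁻]/[HOCl] = 10^(pH − pKa) = 10^(8.1 − 7.5) = 3.981; fraction as HOCl = 1/(1 + 3.981) = 0.2008.
Free chlorine required for 2.98 ppm HOCl: 2.98 / 0.2008 = 14.84 ppm.
FC to add: 14.84 − 0.6 = 14.24 mg/L as Cl₂.
Cl₂ equivalent: 14.24 mg/L × 991,670 L = 14,120 g.
Product at 77.7% available Cl: 14,120 / 0.777 = 18,180 g.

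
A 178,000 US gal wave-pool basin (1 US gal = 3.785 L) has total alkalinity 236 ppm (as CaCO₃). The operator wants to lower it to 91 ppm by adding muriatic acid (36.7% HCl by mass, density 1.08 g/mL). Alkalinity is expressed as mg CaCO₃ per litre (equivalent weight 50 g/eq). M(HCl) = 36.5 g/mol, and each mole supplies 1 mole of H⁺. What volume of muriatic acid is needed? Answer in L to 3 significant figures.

180 L

Volume: 178,000 US gal × 3.785 L/gal = 673,730 L.
Alkalinity to neutralize: (236 − 91) = 145 mg/L as CaCO₃ × 673,730 L = 97,690 g as CaCO₃.
Equivalents of H⁺ required: 97,690 ÷ 50 g/eq = 1954 eq = 1954 mol HCl.
Mass of HCl: 1954 × 36.5 = 71,310 g.
Mass of 36.7% solution: 71,310 / 0.367 = 194,300 g.
Volume: 194,300 g ÷ 1.08 g/mL = 179,900 mL.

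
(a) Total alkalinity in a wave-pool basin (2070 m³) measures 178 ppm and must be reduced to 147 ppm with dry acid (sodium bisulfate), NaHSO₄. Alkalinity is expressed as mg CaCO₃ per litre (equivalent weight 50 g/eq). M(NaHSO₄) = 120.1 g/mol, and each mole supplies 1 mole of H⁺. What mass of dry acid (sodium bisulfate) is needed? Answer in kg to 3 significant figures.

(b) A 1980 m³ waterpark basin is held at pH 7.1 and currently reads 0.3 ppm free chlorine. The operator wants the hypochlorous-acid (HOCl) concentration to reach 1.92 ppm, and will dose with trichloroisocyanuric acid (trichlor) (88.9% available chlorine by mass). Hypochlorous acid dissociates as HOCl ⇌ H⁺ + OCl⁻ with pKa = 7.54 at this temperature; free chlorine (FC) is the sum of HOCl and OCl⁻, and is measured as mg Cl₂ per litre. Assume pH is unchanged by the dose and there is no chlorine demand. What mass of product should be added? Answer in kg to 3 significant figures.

(a) 154 kg; (b) 5.16 kg

(a) Volume: 2070 m³ = 2,070,000 L.
(a) Alkalinity to neutralize: (178 − 147) = 31 mg/L as CaCO₃ × 2,070,000 L = 64,170 g as CaCO₃.
(a) Equivalents of H⁺ required: 64,170 ÷ 50 g/eq = 1283 eq = 1283 mol NaHSO₄.
(a) Mass of NaHSO₄: 1283 × 120.1 = 154,100 g.

(b) Volume: 1980 m³ = 1,980,000 L.
(b) [OCl⁻]/[HOCl] = 10^(pH − pKa) = 10^(7.1 − 7.54) = 0.3631; fraction as HOCl = 1/(1 + 0.3631) = 0.7336.
(b) Free chlorine required for 1.92 ppm HOCl: 1.92 / 0.7336 = 2.617 ppm.
(b) FC to add: 2.617 − 0.3 = 2.317 mg/L as Cl₂.
(b) Cl₂ equivalent: 2.317 mg/L × 1,980,000 L = 4588 g.
(b) Product at 88.9% available Cl: 4588 / 0.889 = 5161 g.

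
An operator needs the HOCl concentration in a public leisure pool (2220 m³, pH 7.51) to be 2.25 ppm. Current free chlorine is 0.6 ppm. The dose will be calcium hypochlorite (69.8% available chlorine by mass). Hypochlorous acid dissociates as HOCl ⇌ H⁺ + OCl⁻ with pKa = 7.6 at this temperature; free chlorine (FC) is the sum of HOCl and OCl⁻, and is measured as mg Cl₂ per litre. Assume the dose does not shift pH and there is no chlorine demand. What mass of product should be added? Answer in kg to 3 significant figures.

Volume: 2220 m³ = 2,220,000 L.
[OCl⁻]/[HOCl] = 10^(pH − pKa) = 10^(7.51 − 7.6) = 0.8128; fraction as HOCl = 1/(1 + 0.8128) = 0.5516.
Free chlorine required for 2.25 ppm HOCl: 2.25 / 0.5516 = 4.079 ppm.
FC to add: 4.079 − 0.6 = 3.479 mg/L as Cl₂.
Cl₂ equivalent: 3.479 mg/L × 2,220,000 L = 7723 g.
Product at 69.8% available Cl: 7723 / 0.698 = 11,060 g.

11.1 kg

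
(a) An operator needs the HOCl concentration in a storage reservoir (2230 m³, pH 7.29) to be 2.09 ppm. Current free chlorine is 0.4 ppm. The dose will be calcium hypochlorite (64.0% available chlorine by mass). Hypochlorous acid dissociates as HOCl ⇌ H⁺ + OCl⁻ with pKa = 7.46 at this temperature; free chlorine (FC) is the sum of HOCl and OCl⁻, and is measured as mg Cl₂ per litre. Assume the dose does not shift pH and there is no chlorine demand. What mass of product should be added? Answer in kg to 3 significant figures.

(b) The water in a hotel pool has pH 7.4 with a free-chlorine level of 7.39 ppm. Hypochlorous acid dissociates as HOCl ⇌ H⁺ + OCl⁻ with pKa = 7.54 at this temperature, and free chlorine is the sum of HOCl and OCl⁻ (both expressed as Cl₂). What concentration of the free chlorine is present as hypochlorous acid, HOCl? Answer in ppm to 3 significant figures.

(a) 10.8 kg; (b) 4.29 ppm

(a) Volume: 2230 m³ = 2,230,000 L.
(a) [OCl⁻]/[HOCl] = 10^(pH − pKa) = 10^(7.29 − 7.46) = 0.6761; fraction as HOCl = 1/(1 + 0.6761) = 0.5966.
(a) Free chlorine required for 2.09 ppm HOCl: 2.09 / 0.5966 = 3.503 ppm.
(a) FC to add: 3.503 − 0.4 = 3.103 mg/L as Cl₂.
(a) Cl₂ equivalent: 3.103 mg/L × 2,230,000 L = 6920 g.
(a) Product at 64.0% available Cl: 6920 / 0.64 = 10,810 g.

(b) [OCl⁻]/[HOCl] = 10^(pH − pKa) = 10^(7.4 − 7.54) = 10^-0.14 = 0.7244.
(b) Fraction as HOCl = 1 / (1 + 0.7244) = 0.5799.
(b) HOCl = 0.5799 × 7.39 ppm = 4.285 ppm.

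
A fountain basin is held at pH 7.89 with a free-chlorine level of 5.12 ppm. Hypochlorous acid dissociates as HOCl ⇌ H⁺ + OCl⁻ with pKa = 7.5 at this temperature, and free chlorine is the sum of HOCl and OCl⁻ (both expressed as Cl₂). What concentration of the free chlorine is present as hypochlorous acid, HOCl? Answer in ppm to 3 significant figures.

[OCl⁻]/[HOCl] = 10^(pH − pKa) = 10^(7.89 − 7.5) = 10^0.39 = 2.455.
Fraction as HOCl = 1 / (1 + 2.455) = 0.2895.
HOCl = 0.2895 × 5.12 ppm = 1.482 ppm.

1.48 ppm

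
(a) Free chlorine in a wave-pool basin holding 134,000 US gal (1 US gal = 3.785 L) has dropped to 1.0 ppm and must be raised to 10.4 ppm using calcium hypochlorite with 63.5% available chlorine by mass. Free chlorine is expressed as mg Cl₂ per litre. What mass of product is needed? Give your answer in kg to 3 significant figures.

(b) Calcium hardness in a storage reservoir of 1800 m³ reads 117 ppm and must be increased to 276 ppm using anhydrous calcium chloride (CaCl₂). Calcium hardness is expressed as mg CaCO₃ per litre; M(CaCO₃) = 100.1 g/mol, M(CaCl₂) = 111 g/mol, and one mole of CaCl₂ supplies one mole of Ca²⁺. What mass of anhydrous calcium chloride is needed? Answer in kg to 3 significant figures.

(a) 7.51 kg; (b) 317 kg

(a) Volume: 134,000 US gal × 3.785 L/gal = 507,190 L.
(a) Chlorine deficit: 10.4 − 1.0 = 9.4 ppm = 9.4 mg/L as Cl₂.
(a) Cl₂ equivalent needed: 9.4 mg/L × 507,190 L = 4,768,000 mg = 4768 g.
(a) Product at 63.5% available chlorine: 4768 / 0.635 = 7508 g.

(b) Volume: 1800 m³ = 1,800,000 L.
(b) Hardness to add: (276 − 117) = 159 mg/L as CaCO₃ × 1,800,000 L = 286,200 g as CaCO₃.
(b) Moles of Ca²⁺ (1 mol Ca²⁺ ≡ 1 mol CaCO₃): 286,200 / 100.1 g/mol = 2859 mol.
(b) Mass of CaCl₂: 2859 × 111 = 317,400 g.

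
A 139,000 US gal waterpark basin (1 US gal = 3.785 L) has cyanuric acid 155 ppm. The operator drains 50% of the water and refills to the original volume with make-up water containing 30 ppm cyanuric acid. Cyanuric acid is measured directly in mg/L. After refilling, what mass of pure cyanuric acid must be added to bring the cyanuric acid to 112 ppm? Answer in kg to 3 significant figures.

10.3 kg

Volume: 139,000 US gal × 3.785 L/gal = 526,115 L.
After draining 50% and refilling: 155 × 0.50 + 30 × 0.50 = 92.5 ppm.
Deficit to target: 112 − 92.5 = 19.5 mg/L.
Mass: 19.5 mg/L × 526,115 L = 10,260 g cyanuric acid.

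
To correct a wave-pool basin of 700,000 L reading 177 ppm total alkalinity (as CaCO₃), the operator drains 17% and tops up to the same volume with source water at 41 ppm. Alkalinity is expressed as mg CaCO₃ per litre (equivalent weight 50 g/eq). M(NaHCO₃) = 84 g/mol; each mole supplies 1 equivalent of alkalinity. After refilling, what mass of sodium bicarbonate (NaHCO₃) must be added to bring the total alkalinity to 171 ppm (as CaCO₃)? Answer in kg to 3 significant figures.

20.1 kg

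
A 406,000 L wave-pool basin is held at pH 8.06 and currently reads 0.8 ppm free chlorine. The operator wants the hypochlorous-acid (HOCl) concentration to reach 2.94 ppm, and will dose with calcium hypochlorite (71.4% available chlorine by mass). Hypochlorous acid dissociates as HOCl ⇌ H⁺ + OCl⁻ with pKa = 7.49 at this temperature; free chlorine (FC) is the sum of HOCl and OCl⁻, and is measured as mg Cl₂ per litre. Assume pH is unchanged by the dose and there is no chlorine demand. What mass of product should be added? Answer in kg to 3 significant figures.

[OCl⁻]/[HOCl] = 10^(pH − pKa) = 10^(8.06 − 7.49) = 3.715; fraction as HOCl = 1/(1 + 3.715) = 0.2121.
Free chlorine required for 2.94 ppm HOCl: 2.94 / 0.2121 = 13.86 ppm.
FC to add: 13.86 − 0.8 = 13.06 mg/L as Cl₂.
Cl₂ equivalent: 13.06 mg/L × 406,000 L = 5304 g.
Product at 71.4% available Cl: 5304 / 0.714 = 7428 g.

7.43 kg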